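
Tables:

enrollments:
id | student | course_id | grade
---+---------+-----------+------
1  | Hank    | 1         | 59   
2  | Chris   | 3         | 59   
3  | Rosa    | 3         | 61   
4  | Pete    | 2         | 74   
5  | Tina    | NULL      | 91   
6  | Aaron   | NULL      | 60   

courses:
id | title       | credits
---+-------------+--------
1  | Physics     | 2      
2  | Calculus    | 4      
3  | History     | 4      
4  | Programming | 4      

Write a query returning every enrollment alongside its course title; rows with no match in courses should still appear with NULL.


LEFT JOIN keeps every row from enrollments (the left table); where course_id has no match in courses, the course columns become NULL. Walk through each enrollment:
  - enrollment 1 (Hank): course_id=1 -> matches Physics
  - enrollment 2 (Chris): course_id=3 -> matches History
  - enrollment 3 (Rosa): course_id=3 -> matches History
  - enrollment 4 (Pete): course_id=2 -> matches Calculus
  - enrollment 5 (Tina): course_id=NULL, no match -> kept with NULL
  - enrollment 6 (Aaron): course_id=NULL, no match -> kept with NULL
All 6 rows appear; 2 have NULL course.

SQL:
SELECT a.student, b.title AS course
FROM enrollments a
LEFT JOIN courses b ON a.course_id = b.id

Result:
student | course  
--------+---------
Hank    | Physics 
Chris   | History 
Rosa    | History 
Pete    | Calculus
Tina    | NULL    
Aaron   | NULL    


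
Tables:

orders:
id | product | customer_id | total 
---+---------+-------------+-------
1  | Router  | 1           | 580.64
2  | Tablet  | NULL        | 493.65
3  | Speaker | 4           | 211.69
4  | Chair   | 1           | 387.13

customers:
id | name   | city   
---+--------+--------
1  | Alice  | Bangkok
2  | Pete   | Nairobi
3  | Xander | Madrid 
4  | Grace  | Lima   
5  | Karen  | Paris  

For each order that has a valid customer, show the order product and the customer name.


INNER JOIN keeps only orders rows whose customer_id matches an id in customers. Walk through each order:
  - order 1 (Router): customer_id=1 -> matches Alice
  - order 2 (Tablet): customer_id=NULL, no match -> dropped
  - order 3 (Speaker): customer_id=4 -> matches Grace
  - order 4 (Chair): customer_id=1 -> matches Alice
So 1 of 4 rows is dropped.

SQL:
SELECT a.product, b.name AS customer
FROM orders a
INNER JOIN customers b ON a.customer_id = b.id

Result:
product | customer
--------+---------
Router  | Alice   
Speaker | Grace   
Chair   | Alice   


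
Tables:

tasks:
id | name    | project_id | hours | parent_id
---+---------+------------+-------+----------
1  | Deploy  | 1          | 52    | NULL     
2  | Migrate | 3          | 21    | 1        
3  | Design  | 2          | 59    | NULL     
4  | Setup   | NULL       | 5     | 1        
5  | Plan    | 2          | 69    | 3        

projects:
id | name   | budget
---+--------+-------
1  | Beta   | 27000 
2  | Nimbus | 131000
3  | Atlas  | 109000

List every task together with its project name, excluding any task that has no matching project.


INNER JOIN keeps only tasks rows whose project_id matches an id in projects. Walk through each task:
  - task 1 (Deploy): project_id=1 -> matches Beta
  - task 2 (Migrate): project_id=3 -> matches Atlas
  - task 3 (Design): project_id=2 -> matches Nimbus
  - task 4 (Setup): project_id=NULL, no match -> dropped
  - task 5 (Plan): project_id=2 -> matches Nimbus
So 1 of 5 rows is dropped.

SQL:
SELECT a.name, b.name AS project
FROM tasks a
INNER JOIN projects b ON a.project_id = b.id

Result:
name    | project
--------+--------
Deploy  | Beta   
Migrate | Atlas  
Design  | Nimbus 
Plan    | Nimbus 


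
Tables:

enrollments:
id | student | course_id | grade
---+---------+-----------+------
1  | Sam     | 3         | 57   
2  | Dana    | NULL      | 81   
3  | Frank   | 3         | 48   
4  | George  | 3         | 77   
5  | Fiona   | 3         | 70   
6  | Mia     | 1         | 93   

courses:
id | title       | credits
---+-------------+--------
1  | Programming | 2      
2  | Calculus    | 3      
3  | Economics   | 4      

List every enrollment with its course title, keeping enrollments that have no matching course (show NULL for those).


LEFT JOIN keeps every row from enrollments (the left table); where course_id has no match in courses, the course columns become NULL. Walk through each enrollment:
  - enrollment 1 (Sam): course_id=3 -> matches Economics
  - enrollment 2 (Dana): course_id=NULL, no match -> kept with NULL
  - enrollment 3 (Frank): course_id=3 -> matches Economics
  - enrollment 4 (George): course_id=3 -> matches Economics
  - enrollment 5 (Fiona): course_id=3 -> matches Economics
  - enrollment 6 (Mia): course_id=1 -> matches Programming
All 6 rows appear; 1 has NULL course.

SQL:
SELECT a.student, b.title AS course
FROM enrollments a
LEFT JOIN courses b ON a.course_id = b.id

Result:
student | course     
--------+------------
Sam     | Economics  
Dana    | NULL       
Frank   | Economics  
George  | Economics  
Fiona   | Economics  
Mia     | Programming


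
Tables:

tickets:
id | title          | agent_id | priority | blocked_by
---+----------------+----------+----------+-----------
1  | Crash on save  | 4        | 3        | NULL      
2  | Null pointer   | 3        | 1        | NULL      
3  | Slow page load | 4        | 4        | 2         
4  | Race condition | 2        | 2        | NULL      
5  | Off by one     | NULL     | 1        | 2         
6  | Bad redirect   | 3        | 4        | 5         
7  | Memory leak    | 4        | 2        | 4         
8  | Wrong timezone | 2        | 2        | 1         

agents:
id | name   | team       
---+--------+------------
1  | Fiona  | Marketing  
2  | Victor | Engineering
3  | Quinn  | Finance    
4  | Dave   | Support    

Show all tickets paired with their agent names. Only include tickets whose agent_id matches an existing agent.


INNER JOIN keeps only tickets rows whose agent_id matches an id in agents. Walk through each ticket:
  - ticket 1 (Crash on save): agent_id=4 -> matches Dave
  - ticket 2 (Null pointer): agent_id=3 -> matches Quinn
  - ticket 3 (Slow page load): agent_id=4 -> matches Dave
  - ticket 4 (Race condition): agent_id=2 -> matches Victor
  - ticket 5 (Off by one): agent_id=NULL, no match -> dropped
  - ticket 6 (Bad redirect): agent_id=3 -> matches Quinn
  - ticket 7 (Memory leak): agent_id=4 -> matches Dave
  - ticket 8 (Wrong timezone): agent_id=2 -> matches Victor
So 1 of 8 rows is dropped.

SQL:
SELECT a.title, b.name AS agent
FROM tickets a
INNER JOIN agents b ON a.agent_id = b.id

Result:
title          | agent 
---------------+-------
Crash on save  | Dave  
Null pointer   | Quinn 
Slow page load | Dave  
Race condition | Victor
Bad redirect   | Quinn 
Memory leak    | Dave  
Wrong timezone | Victor


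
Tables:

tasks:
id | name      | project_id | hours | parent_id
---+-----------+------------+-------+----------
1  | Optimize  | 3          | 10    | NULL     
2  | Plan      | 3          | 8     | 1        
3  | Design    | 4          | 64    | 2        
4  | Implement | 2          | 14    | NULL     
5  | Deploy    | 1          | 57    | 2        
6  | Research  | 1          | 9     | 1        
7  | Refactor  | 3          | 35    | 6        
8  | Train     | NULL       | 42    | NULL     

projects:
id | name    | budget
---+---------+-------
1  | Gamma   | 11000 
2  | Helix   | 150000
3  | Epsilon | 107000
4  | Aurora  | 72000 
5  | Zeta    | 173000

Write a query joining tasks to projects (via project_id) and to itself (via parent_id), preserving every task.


Two LEFT JOINs from the same base table tasks: one to projects via project_id, one to tasks itself via parent_id. Both are LEFT so every task is preserved.
Match against projects:
  - task 1 (Optimize): project_id=3 -> matches Epsilon
  - task 2 (Plan): project_id=3 -> matches Epsilon
  - task 3 (Design): project_id=4 -> matches Aurora
  - task 4 (Implement): project_id=2 -> matches Helix
  - task 5 (Deploy): project_id=1 -> matches Gamma
  - task 6 (Research): project_id=1 -> matches Gamma
  - task 7 (Refactor): project_id=3 -> matches Epsilon
  - task 8 (Train): project_id=NULL, no match -> kept with NULL
Match against tasks (self):
  - task 1 (Optimize): parent_id=NULL -> NULL
  - task 2 (Plan): parent_id=1 -> Optimize
  - task 3 (Design): parent_id=2 -> Plan
  - task 4 (Implement): parent_id=NULL -> NULL
  - task 5 (Deploy): parent_id=2 -> Plan
  - task 6 (Research): parent_id=1 -> Optimize
  - task 7 (Refactor): parent_id=6 -> Research
  - task 8 (Train): parent_id=NULL -> NULL

SQL:
SELECT a.name, b.name AS project, c.name AS parent
FROM tasks a
LEFT JOIN projects b ON a.project_id = b.id
LEFT JOIN tasks c ON a.parent_id = c.id

Result:
name      | project | parent  
----------+---------+---------
Optimize  | Epsilon | NULL    
Plan      | Epsilon | Optimize
Design    | Aurora  | Plan    
Implement | Helix   | NULL    
Deploy    | Gamma   | Plan    
Research  | Gamma   | Optimize
Refactor  | Epsilon | Research
Train     | NULL    | NULL    


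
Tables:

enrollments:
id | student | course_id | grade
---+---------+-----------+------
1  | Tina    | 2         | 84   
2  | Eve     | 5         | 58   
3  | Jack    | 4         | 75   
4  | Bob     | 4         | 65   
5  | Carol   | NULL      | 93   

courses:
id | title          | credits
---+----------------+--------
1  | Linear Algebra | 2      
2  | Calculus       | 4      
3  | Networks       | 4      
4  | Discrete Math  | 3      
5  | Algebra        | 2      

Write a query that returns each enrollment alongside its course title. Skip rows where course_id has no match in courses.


INNER JOIN keeps only enrollments rows whose course_id matches an id in courses. Walk through each enrollment:
  - enrollment 1 (Tina): course_id=2 -> matches Calculus
  - enrollment 2 (Eve): course_id=5 -> matches Algebra
  - enrollment 3 (Jack): course_id=4 -> matches Discrete Math
  - enrollment 4 (Bob): course_id=4 -> matches Discrete Math
  - enrollment 5 (Carol): course_id=NULL, no match -> dropped
So 1 of 5 rows is dropped.

SQL:
SELECT a.student, b.title AS course
FROM enrollments a
INNER JOIN courses b ON a.course_id = b.id

Result:
student | course       
--------+--------------
Tina    | Calculus     
Eve     | Algebra      
Jack    | Discrete Math
Bob     | Discrete Math


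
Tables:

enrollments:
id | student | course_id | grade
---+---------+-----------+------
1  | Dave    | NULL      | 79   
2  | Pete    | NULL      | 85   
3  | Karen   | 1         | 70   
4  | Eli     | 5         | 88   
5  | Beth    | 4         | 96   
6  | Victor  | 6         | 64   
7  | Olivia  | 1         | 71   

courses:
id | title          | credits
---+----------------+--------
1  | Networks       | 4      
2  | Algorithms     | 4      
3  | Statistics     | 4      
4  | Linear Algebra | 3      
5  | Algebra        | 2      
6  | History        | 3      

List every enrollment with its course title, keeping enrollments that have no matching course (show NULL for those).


LEFT JOIN keeps every row from enrollments (the left table); where course_id has no match in courses, the course columns become NULL. Walk through each enrollment:
  - enrollment 1 (Dave): course_id=NULL, no match -> kept with NULL
  - enrollment 2 (Pete): course_id=NULL, no match -> kept with NULL
  - enrollment 3 (Karen): course_id=1 -> matches Networks
  - enrollment 4 (Eli): course_id=5 -> matches Algebra
  - enrollment 5 (Beth): course_id=4 -> matches Linear Algebra
  - enrollment 6 (Victor): course_id=6 -> matches History
  - enrollment 7 (Olivia): course_id=1 -> matches Networks
All 7 rows appear; 2 have NULL course.

SQL:
SELECT a.student, b.title AS course
FROM enrollments a
LEFT JOIN courses b ON a.course_id = b.id

Result:
student | course        
--------+---------------
Dave    | NULL          
Pete    | NULL          
Karen   | Networks      
Eli     | Algebra       
Beth    | Linear Algebra
Victor  | History       
Olivia  | Networks      


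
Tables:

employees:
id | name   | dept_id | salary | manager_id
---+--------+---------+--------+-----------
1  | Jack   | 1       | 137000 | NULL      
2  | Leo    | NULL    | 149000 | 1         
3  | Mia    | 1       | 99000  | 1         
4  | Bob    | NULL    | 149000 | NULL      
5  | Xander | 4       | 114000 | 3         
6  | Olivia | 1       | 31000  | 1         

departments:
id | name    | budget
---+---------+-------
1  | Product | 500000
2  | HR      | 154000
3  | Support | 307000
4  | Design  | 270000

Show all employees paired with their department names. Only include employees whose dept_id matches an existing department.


INNER JOIN keeps only employees rows whose dept_id matches an id in departments. Walk through each employee:
  - employee 1 (Jack): dept_id=1 -> matches Product
  - employee 2 (Leo): dept_id=NULL, no match -> dropped
  - employee 3 (Mia): dept_id=1 -> matches Product
  - employee 4 (Bob): dept_id=NULL, no match -> dropped
  - employee 5 (Xander): dept_id=4 -> matches Design
  - employee 6 (Olivia): dept_id=1 -> matches Product
So 2 of 6 rows are dropped.

SQL:
SELECT a.name, b.name AS department
FROM employees a
INNER JOIN departments b ON a.dept_id = b.id

Result:
name   | department
-------+-----------
Jack   | Product   
Mia    | Product   
Xander | Design    
Olivia | Product   


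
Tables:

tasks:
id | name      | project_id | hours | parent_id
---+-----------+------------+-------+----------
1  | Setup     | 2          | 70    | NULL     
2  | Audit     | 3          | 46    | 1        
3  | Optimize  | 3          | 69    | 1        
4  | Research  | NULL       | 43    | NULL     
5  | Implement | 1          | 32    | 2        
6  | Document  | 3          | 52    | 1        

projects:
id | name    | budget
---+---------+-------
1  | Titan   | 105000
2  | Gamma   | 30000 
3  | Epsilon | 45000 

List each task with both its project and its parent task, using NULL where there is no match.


Two LEFT JOINs from the same base table tasks: one to projects via project_id, one to tasks itself via parent_id. Both are LEFT so every task is preserved.
Match against projects:
  - task 1 (Setup): project_id=2 -> matches Gamma
  - task 2 (Audit): project_id=3 -> matches Epsilon
  - task 3 (Optimize): project_id=3 -> matches Epsilon
  - task 4 (Research): project_id=NULL, no match -> kept with NULL
  - task 5 (Implement): project_id=1 -> matches Titan
  - task 6 (Document): project_id=3 -> matches Epsilon
Match against tasks (self):
  - task 1 (Setup): parent_id=NULL -> NULL
  - task 2 (Audit): parent_id=1 -> Setup
  - task 3 (Optimize): parent_id=1 -> Setup
  - task 4 (Research): parent_id=NULL -> NULL
  - task 5 (Implement): parent_id=2 -> Audit
  - task 6 (Document): parent_id=1 -> Setup

SQL:
SELECT a.name, b.name AS project, c.name AS parent
FROM tasks a
LEFT JOIN projects b ON a.project_id = b.id
LEFT JOIN tasks c ON a.parent_id = c.id

Result:
name      | project | parent
----------+---------+-------
Setup     | Gamma   | NULL  
Audit     | Epsilon | Setup 
Optimize  | Epsilon | Setup 
Research  | NULL    | NULL  
Implement | Titan   | Audit 
Document  | Epsilon | Setup 


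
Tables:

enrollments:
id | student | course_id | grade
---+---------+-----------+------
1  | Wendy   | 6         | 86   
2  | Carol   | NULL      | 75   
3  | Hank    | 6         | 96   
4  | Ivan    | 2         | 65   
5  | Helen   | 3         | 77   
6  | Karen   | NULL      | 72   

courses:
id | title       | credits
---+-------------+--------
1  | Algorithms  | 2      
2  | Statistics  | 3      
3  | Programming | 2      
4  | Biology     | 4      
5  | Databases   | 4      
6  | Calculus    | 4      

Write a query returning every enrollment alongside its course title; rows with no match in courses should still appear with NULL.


LEFT JOIN keeps every row from enrollments (the left table); where course_id has no match in courses, the course columns become NULL. Walk through each enrollment:
  - enrollment 1 (Wendy): course_id=6 -> matches Calculus
  - enrollment 2 (Carol): course_id=NULL, no match -> kept with NULL
  - enrollment 3 (Hank): course_id=6 -> matches Calculus
  - enrollment 4 (Ivan): course_id=2 -> matches Statistics
  - enrollment 5 (Helen): course_id=3 -> matches Programming
  - enrollment 6 (Karen): course_id=NULL, no match -> kept with NULL
All 6 rows appear; 2 have NULL course.

SQL:
SELECT a.student, b.title AS course
FROM enrollments a
LEFT JOIN courses b ON a.course_id = b.id

Result:
student | course     
--------+------------
Wendy   | Calculus   
Carol   | NULL       
Hank    | Calculus   
Ivan    | Statistics 
Helen   | Programming
Karen   | NULL       


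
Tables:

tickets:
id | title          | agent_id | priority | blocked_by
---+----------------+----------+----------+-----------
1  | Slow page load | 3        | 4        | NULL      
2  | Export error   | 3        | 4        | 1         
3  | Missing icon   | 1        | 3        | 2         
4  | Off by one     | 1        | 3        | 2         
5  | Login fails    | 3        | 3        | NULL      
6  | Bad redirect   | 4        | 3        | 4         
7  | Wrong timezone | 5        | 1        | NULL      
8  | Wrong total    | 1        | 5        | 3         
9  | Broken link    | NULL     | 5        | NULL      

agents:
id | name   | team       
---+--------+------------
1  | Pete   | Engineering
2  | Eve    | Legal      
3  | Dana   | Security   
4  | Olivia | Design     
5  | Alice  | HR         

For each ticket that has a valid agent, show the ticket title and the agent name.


INNER JOIN keeps only tickets rows whose agent_id matches an id in agents. Walk through each ticket:
  - ticket 1 (Slow page load): agent_id=3 -> matches Dana
  - ticket 2 (Export error): agent_id=3 -> matches Dana
  - ticket 3 (Missing icon): agent_id=1 -> matches Pete
  - ticket 4 (Off by one): agent_id=1 -> matches Pete
  - ticket 5 (Login fails): agent_id=3 -> matches Dana
  - ticket 6 (Bad redirect): agent_id=4 -> matches Olivia
  - ticket 7 (Wrong timezone): agent_id=5 -> matches Alice
  - ticket 8 (Wrong total): agent_id=1 -> matches Pete
  - ticket 9 (Broken link): agent_id=NULL, no match -> dropped
So 1 of 9 rows is dropped.

SQL:
SELECT a.title, b.name AS agent
FROM tickets a
INNER JOIN agents b ON a.agent_id = b.id

Result:
title          | agent 
---------------+-------
Slow page load | Dana  
Export error   | Dana  
Missing icon   | Pete  
Off by one     | Pete  
Login fails    | Dana  
Bad redirect   | Olivia
Wrong timezone | Alice 
Wrong total    | Pete  


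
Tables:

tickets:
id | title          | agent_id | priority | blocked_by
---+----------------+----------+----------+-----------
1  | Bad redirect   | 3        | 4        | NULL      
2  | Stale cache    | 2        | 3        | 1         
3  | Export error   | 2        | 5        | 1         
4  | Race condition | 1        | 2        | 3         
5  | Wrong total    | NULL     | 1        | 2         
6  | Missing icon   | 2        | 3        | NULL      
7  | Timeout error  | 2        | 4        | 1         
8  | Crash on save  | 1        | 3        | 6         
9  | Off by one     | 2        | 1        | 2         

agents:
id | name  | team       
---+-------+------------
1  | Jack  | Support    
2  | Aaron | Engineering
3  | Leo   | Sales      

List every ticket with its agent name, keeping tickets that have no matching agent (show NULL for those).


LEFT JOIN keeps every row from tickets (the left table); where agent_id has no match in agents, the agent columns become NULL. Walk through each ticket:
  - ticket 1 (Bad redirect): agent_id=3 -> matches Leo
  - ticket 2 (Stale cache): agent_id=2 -> matches Aaron
  - ticket 3 (Export error): agent_id=2 -> matches Aaron
  - ticket 4 (Race condition): agent_id=1 -> matches Jack
  - ticket 5 (Wrong total): agent_id=NULL, no match -> kept with NULL
  - ticket 6 (Missing icon): agent_id=2 -> matches Aaron
  - ticket 7 (Timeout error): agent_id=2 -> matches Aaron
  - ticket 8 (Crash on save): agent_id=1 -> matches Jack
  - ticket 9 (Off by one): agent_id=2 -> matches Aaron
All 9 rows appear; 1 has NULL agent.

SQL:
SELECT a.title, b.name AS agent
FROM tickets a
LEFT JOIN agents b ON a.agent_id = b.id

Result:
title          | agent
---------------+------
Bad redirect   | Leo  
Stale cache    | Aaron
Export error   | Aaron
Race condition | Jack 
Wrong total    | NULL 
Missing icon   | Aaron
Timeout error  | Aaron
Crash on save  | Jack 
Off by one     | Aaron


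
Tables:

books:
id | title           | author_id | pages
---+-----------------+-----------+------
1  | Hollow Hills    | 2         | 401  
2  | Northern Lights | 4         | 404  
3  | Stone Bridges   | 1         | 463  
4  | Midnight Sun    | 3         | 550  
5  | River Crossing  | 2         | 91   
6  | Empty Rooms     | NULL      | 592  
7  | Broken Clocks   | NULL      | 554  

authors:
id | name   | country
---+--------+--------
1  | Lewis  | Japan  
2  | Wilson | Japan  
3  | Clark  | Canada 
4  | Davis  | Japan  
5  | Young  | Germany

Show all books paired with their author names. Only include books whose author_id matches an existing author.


INNER JOIN keeps only books rows whose author_id matches an id in authors. Walk through each book:
  - book 1 (Hollow Hills): author_id=2 -> matches Wilson
  - book 2 (Northern Lights): author_id=4 -> matches Davis
  - book 3 (Stone Bridges): author_id=1 -> matches Lewis
  - book 4 (Midnight Sun): author_id=3 -> matches Clark
  - book 5 (River Crossing): author_id=2 -> matches Wilson
  - book 6 (Empty Rooms): author_id=NULL, no match -> dropped
  - book 7 (Broken Clocks): author_id=NULL, no match -> dropped
So 2 of 7 rows are dropped.

SQL:
SELECT a.title, b.name AS author
FROM books a
INNER JOIN authors b ON a.author_id = b.id

Result:
title           | author
----------------+-------
Hollow Hills    | Wilson
Northern Lights | Davis 
Stone Bridges   | Lewis 
Midnight Sun    | Clark 
River Crossing  | Wilson


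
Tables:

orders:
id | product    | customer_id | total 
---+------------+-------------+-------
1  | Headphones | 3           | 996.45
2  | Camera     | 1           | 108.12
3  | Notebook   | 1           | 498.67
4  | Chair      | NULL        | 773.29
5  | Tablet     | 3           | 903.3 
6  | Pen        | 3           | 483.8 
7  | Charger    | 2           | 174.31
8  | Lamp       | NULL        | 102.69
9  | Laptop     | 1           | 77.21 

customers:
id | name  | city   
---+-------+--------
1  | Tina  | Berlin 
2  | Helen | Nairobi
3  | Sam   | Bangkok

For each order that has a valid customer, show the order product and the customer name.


INNER JOIN keeps only orders rows whose customer_id matches an id in customers. Walk through each order:
  - order 1 (Headphones): customer_id=3 -> matches Sam
  - order 2 (Camera): customer_id=1 -> matches Tina
  - order 3 (Notebook): customer_id=1 -> matches Tina
  - order 4 (Chair): customer_id=NULL, no match -> dropped
  - order 5 (Tablet): customer_id=3 -> matches Sam
  - order 6 (Pen): customer_id=3 -> matches Sam
  - order 7 (Charger): customer_id=2 -> matches Helen
  - order 8 (Lamp): customer_id=NULL, no match -> dropped
  - order 9 (Laptop): customer_id=1 -> matches Tina
So 2 of 9 rows are dropped.

SQL:
SELECT a.product, b.name AS customer
FROM orders a
INNER JOIN customers b ON a.customer_id = b.id

Result:
product    | customer
-----------+---------
Headphones | Sam     
Camera     | Tina    
Notebook   | Tina    
Tablet     | Sam     
Pen        | Sam     
Charger    | Helen   
Laptop     | Tina    


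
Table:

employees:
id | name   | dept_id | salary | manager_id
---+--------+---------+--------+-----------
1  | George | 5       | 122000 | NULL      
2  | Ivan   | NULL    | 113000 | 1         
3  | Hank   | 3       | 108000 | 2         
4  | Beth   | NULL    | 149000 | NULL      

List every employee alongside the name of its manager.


This is a self-join: employees is joined to a second copy of itself, matching each row's manager_id to another row's id. Use LEFT JOIN so rows with manager_id=NULL are kept.
  - employee 1 (George): manager_id=NULL -> NULL
  - employee 2 (Ivan): manager_id=1 -> George
  - employee 3 (Hank): manager_id=2 -> Ivan
  - employee 4 (Beth): manager_id=NULL -> NULL

SQL:
SELECT a.name AS item, b.name AS manager
FROM employees a
LEFT JOIN employees b ON a.manager_id = b.id

Result:
item   | manager
-------+--------
George | NULL   
Ivan   | George 
Hank   | Ivan   
Beth   | NULL   


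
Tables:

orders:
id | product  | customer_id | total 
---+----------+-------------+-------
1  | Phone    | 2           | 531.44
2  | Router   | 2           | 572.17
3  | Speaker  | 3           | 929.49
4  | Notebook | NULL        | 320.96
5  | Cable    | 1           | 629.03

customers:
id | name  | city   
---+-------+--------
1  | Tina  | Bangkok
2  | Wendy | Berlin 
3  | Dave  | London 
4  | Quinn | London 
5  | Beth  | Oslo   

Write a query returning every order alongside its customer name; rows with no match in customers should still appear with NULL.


LEFT JOIN keeps every row from orders (the left table); where customer_id has no match in customers, the customer columns become NULL. Walk through each order:
  - order 1 (Phone): customer_id=2 -> matches Wendy
  - order 2 (Router): customer_id=2 -> matches Wendy
  - order 3 (Speaker): customer_id=3 -> matches Dave
  - order 4 (Notebook): customer_id=NULL, no match -> kept with NULL
  - order 5 (Cable): customer_id=1 -> matches Tina
All 5 rows appear; 1 has NULL customer.

SQL:
SELECT a.product, b.name AS customer
FROM orders a
LEFT JOIN customers b ON a.customer_id = b.id

Result:
product  | customer
---------+---------
Phone    | Wendy   
Router   | Wendy   
Speaker  | Dave    
Notebook | NULL    
Cable    | Tina    


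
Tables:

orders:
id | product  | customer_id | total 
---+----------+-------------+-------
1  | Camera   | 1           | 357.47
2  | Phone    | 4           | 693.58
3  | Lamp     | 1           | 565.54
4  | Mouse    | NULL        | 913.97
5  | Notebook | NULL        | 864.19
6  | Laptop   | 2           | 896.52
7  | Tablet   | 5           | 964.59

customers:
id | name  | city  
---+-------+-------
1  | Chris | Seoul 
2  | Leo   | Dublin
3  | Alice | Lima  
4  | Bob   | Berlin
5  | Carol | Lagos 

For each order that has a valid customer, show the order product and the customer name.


INNER JOIN keeps only orders rows whose customer_id matches an id in customers. Walk through each order:
  - order 1 (Camera): customer_id=1 -> matches Chris
  - order 2 (Phone): customer_id=4 -> matches Bob
  - order 3 (Lamp): customer_id=1 -> matches Chris
  - order 4 (Mouse): customer_id=NULL, no match -> dropped
  - order 5 (Notebook): customer_id=NULL, no match -> dropped
  - order 6 (Laptop): customer_id=2 -> matches Leo
  - order 7 (Tablet): customer_id=5 -> matches Carol
So 2 of 7 rows are dropped.

SQL:
SELECT a.product, b.name AS customer
FROM orders a
INNER JOIN customers b ON a.customer_id = b.id

Result:
product | customer
--------+---------
Camera  | Chris   
Phone   | Bob     
Lamp    | Chris   
Laptop  | Leo     
Tablet  | Carol   


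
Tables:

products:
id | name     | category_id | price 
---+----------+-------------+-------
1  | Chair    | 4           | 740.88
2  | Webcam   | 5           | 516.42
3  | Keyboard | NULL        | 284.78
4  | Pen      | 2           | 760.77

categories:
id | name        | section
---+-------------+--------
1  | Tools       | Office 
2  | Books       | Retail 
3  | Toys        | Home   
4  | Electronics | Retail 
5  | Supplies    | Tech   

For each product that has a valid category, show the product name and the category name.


INNER JOIN keeps only products rows whose category_id matches an id in categories. Walk through each product:
  - product 1 (Chair): category_id=4 -> matches Electronics
  - product 2 (Webcam): category_id=5 -> matches Supplies
  - product 3 (Keyboard): category_id=NULL, no match -> dropped
  - product 4 (Pen): category_id=2 -> matches Books
So 1 of 4 rows is dropped.

SQL:
SELECT a.name, b.name AS category
FROM products a
INNER JOIN categories b ON a.category_id = b.id

Result:
name   | category   
-------+------------
Chair  | Electronics
Webcam | Supplies   
Pen    | Books      


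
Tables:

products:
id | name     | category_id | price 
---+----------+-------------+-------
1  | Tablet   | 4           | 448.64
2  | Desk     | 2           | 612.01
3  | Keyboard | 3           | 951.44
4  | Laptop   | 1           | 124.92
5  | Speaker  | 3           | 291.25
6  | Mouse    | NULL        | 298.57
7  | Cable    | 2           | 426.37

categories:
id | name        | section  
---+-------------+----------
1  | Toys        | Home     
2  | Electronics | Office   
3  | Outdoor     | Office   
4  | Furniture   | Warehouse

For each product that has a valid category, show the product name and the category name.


INNER JOIN keeps only products rows whose category_id matches an id in categories. Walk through each product:
  - product 1 (Tablet): category_id=4 -> matches Furniture
  - product 2 (Desk): category_id=2 -> matches Electronics
  - product 3 (Keyboard): category_id=3 -> matches Outdoor
  - product 4 (Laptop): category_id=1 -> matches Toys
  - product 5 (Speaker): category_id=3 -> matches Outdoor
  - product 6 (Mouse): category_id=NULL, no match -> dropped
  - product 7 (Cable): category_id=2 -> matches Electronics
So 1 of 7 rows is dropped.

SQL:
SELECT a.name, b.name AS category
FROM products a
INNER JOIN categories b ON a.category_id = b.id

Result:
name     | category   
---------+------------
Tablet   | Furniture  
Desk     | Electronics
Keyboard | Outdoor    
Laptop   | Toys       
Speaker  | Outdoor    
Cable    | Electronics


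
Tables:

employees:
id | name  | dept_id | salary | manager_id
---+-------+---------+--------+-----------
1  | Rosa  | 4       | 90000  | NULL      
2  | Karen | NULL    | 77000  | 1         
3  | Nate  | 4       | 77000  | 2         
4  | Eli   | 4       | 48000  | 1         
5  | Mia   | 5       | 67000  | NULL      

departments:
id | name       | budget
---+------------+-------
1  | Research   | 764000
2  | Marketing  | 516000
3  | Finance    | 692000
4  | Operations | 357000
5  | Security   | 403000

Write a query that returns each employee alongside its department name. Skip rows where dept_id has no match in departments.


INNER JOIN keeps only employees rows whose dept_id matches an id in departments. Walk through each employee:
  - employee 1 (Rosa): dept_id=4 -> matches Operations
  - employee 2 (Karen): dept_id=NULL, no match -> dropped
  - employee 3 (Nate): dept_id=4 -> matches Operations
  - employee 4 (Eli): dept_id=4 -> matches Operations
  - employee 5 (Mia): dept_id=5 -> matches Security
So 1 of 5 rows is dropped.

SQL:
SELECT a.name, b.name AS department
FROM employees a
INNER JOIN departments b ON a.dept_id = b.id

Result:
name | department
-----+-----------
Rosa | Operations
Nate | Operations
Eli  | Operations
Mia  | Security  


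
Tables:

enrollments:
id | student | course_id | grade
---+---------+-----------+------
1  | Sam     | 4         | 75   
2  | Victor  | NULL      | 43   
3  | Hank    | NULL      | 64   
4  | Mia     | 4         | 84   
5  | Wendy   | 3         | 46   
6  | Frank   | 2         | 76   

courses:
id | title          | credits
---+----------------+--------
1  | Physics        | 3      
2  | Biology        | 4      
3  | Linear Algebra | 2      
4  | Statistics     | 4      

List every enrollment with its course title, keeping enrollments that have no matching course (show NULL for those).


LEFT JOIN keeps every row from enrollments (the left table); where course_id has no match in courses, the course columns become NULL. Walk through each enrollment:
  - enrollment 1 (Sam): course_id=4 -> matches Statistics
  - enrollment 2 (Victor): course_id=NULL, no match -> kept with NULL
  - enrollment 3 (Hank): course_id=NULL, no match -> kept with NULL
  - enrollment 4 (Mia): course_id=4 -> matches Statistics
  - enrollment 5 (Wendy): course_id=3 -> matches Linear Algebra
  - enrollment 6 (Frank): course_id=2 -> matches Biology
All 6 rows appear; 2 have NULL course.

SQL:
SELECT a.student, b.title AS course
FROM enrollments a
LEFT JOIN courses b ON a.course_id = b.id

Result:
student | course        
--------+---------------
Sam     | Statistics    
Victor  | NULL          
Hank    | NULL          
Mia     | Statistics    
Wendy   | Linear Algebra
Frank   | Biology       


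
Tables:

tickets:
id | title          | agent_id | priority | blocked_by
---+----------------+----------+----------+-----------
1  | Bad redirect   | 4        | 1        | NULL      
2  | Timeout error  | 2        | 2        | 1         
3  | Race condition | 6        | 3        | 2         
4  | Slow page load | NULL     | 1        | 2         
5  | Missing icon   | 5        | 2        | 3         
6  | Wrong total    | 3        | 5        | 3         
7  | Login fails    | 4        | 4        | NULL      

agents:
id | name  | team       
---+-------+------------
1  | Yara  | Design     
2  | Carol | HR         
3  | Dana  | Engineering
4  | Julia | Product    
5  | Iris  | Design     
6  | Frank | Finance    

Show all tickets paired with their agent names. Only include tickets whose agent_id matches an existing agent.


INNER JOIN keeps only tickets rows whose agent_id matches an id in agents. Walk through each ticket:
  - ticket 1 (Bad redirect): agent_id=4 -> matches Julia
  - ticket 2 (Timeout error): agent_id=2 -> matches Carol
  - ticket 3 (Race condition): agent_id=6 -> matches Frank
  - ticket 4 (Slow page load): agent_id=NULL, no match -> dropped
  - ticket 5 (Missing icon): agent_id=5 -> matches Iris
  - ticket 6 (Wrong total): agent_id=3 -> matches Dana
  - ticket 7 (Login fails): agent_id=4 -> matches Julia
So 1 of 7 rows is dropped.

SQL:
SELECT a.title, b.name AS agent
FROM tickets a
INNER JOIN agents b ON a.agent_id = b.id

Result:
title          | agent
---------------+------
Bad redirect   | Julia
Timeout error  | Carol
Race condition | Frank
Missing icon   | Iris 
Wrong total    | Dana 
Login fails    | Julia


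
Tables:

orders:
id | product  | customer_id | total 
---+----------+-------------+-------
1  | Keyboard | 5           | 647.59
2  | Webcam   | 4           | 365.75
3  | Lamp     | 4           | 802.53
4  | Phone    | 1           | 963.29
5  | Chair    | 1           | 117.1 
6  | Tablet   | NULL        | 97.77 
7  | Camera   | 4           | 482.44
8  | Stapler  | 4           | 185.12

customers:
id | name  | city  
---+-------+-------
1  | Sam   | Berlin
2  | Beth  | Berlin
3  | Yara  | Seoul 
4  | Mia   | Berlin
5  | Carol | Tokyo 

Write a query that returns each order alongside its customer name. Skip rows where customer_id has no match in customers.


INNER JOIN keeps only orders rows whose customer_id matches an id in customers. Walk through each order:
  - order 1 (Keyboard): customer_id=5 -> matches Carol
  - order 2 (Webcam): customer_id=4 -> matches Mia
  - order 3 (Lamp): customer_id=4 -> matches Mia
  - order 4 (Phone): customer_id=1 -> matches Sam
  - order 5 (Chair): customer_id=1 -> matches Sam
  - order 6 (Tablet): customer_id=NULL, no match -> dropped
  - order 7 (Camera): customer_id=4 -> matches Mia
  - order 8 (Stapler): customer_id=4 -> matches Mia
So 1 of 8 rows is dropped.

SQL:
SELECT a.product, b.name AS customer
FROM orders a
INNER JOIN customers b ON a.customer_id = b.id

Result:
product  | customer
---------+---------
Keyboard | Carol   
Webcam   | Mia     
Lamp     | Mia     
Phone    | Sam     
Chair    | Sam     
Camera   | Mia     
Stapler  | Mia     


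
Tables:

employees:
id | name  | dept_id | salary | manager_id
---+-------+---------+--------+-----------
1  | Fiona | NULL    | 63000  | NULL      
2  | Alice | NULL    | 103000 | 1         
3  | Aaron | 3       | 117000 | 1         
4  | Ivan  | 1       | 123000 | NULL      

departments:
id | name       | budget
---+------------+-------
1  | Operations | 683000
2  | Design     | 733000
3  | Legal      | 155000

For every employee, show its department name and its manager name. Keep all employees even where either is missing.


Two LEFT JOINs from the same base table employees: one to departments via dept_id, one to employees itself via manager_id. Both are LEFT so every employee is preserved.
Match against departments:
  - employee 1 (Fiona): dept_id=NULL, no match -> kept with NULL
  - employee 2 (Alice): dept_id=NULL, no match -> kept with NULL
  - employee 3 (Aaron): dept_id=3 -> matches Legal
  - employee 4 (Ivan): dept_id=1 -> matches Operations
Match against employees (self):
  - employee 1 (Fiona): manager_id=NULL -> NULL
  - employee 2 (Alice): manager_id=1 -> Fiona
  - employee 3 (Aaron): manager_id=1 -> Fiona
  - employee 4 (Ivan): manager_id=NULL -> NULL

SQL:
SELECT a.name, b.name AS department, c.name AS manager
FROM employees a
LEFT JOIN departments b ON a.dept_id = b.id
LEFT JOIN employees c ON a.manager_id = c.id

Result:
name  | department | manager
------+------------+--------
Fiona | NULL       | NULL   
Alice | NULL       | Fiona  
Aaron | Legal      | Fiona  
Ivan  | Operations | NULL   


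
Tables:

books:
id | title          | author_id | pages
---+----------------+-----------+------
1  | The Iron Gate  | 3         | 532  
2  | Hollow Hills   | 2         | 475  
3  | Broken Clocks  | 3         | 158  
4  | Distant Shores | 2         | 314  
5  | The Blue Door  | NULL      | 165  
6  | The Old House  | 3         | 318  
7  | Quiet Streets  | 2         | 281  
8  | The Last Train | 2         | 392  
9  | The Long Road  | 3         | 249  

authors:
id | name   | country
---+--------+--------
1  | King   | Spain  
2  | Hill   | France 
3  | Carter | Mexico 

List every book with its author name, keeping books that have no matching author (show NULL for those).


LEFT JOIN keeps every row from books (the left table); where author_id has no match in authors, the author columns become NULL. Walk through each book:
  - book 1 (The Iron Gate): author_id=3 -> matches Carter
  - book 2 (Hollow Hills): author_id=2 -> matches Hill
  - book 3 (Broken Clocks): author_id=3 -> matches Carter
  - book 4 (Distant Shores): author_id=2 -> matches Hill
  - book 5 (The Blue Door): author_id=NULL, no match -> kept with NULL
  - book 6 (The Old House): author_id=3 -> matches Carter
  - book 7 (Quiet Streets): author_id=2 -> matches Hill
  - book 8 (The Last Train): author_id=2 -> matches Hill
  - book 9 (The Long Road): author_id=3 -> matches Carter
All 9 rows appear; 1 has NULL author.

SQL:
SELECT a.title, b.name AS author
FROM books a
LEFT JOIN authors b ON a.author_id = b.id

Result:
title          | author
---------------+-------
The Iron Gate  | Carter
Hollow Hills   | Hill  
Broken Clocks  | Carter
Distant Shores | Hill  
The Blue Door  | NULL  
The Old House  | Carter
Quiet Streets  | Hill  
The Last Train | Hill  
The Long Road  | Carter


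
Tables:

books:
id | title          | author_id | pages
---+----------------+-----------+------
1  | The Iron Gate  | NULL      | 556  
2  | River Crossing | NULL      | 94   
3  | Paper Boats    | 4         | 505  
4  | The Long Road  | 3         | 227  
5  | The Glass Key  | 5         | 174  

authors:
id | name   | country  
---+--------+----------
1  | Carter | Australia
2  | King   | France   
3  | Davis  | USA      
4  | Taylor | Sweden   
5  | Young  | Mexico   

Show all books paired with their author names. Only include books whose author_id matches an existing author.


INNER JOIN keeps only books rows whose author_id matches an id in authors. Walk through each book:
  - book 1 (The Iron Gate): author_id=NULL, no match -> dropped
  - book 2 (River Crossing): author_id=NULL, no match -> dropped
  - book 3 (Paper Boats): author_id=4 -> matches Taylor
  - book 4 (The Long Road): author_id=3 -> matches Davis
  - book 5 (The Glass Key): author_id=5 -> matches Young
So 2 of 5 rows are dropped.

SQL:
SELECT a.title, b.name AS author
FROM books a
INNER JOIN authors b ON a.author_id = b.id

Result:
title         | author
--------------+-------
Paper Boats   | Taylor
The Long Road | Davis 
The Glass Key | Young 


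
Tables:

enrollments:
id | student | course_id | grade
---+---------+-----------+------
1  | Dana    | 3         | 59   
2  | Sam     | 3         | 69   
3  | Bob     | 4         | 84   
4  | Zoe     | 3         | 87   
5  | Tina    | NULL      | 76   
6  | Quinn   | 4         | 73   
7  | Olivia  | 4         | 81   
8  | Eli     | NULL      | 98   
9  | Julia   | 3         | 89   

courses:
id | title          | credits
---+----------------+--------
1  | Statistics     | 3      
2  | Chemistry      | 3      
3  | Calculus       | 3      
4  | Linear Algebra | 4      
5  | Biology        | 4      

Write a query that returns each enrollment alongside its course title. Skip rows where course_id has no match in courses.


INNER JOIN keeps only enrollments rows whose course_id matches an id in courses. Walk through each enrollment:
  - enrollment 1 (Dana): course_id=3 -> matches Calculus
  - enrollment 2 (Sam): course_id=3 -> matches Calculus
  - enrollment 3 (Bob): course_id=4 -> matches Linear Algebra
  - enrollment 4 (Zoe): course_id=3 -> matches Calculus
  - enrollment 5 (Tina): course_id=NULL, no match -> dropped
  - enrollment 6 (Quinn): course_id=4 -> matches Linear Algebra
  - enrollment 7 (Olivia): course_id=4 -> matches Linear Algebra
  - enrollment 8 (Eli): course_id=NULL, no match -> dropped
  - enrollment 9 (Julia): course_id=3 -> matches Calculus
So 2 of 9 rows are dropped.

SQL:
SELECT a.student, b.title AS course
FROM enrollments a
INNER JOIN courses b ON a.course_id = b.id

Result:
student | course        
--------+---------------
Dana    | Calculus      
Sam     | Calculus      
Bob     | Linear Algebra
Zoe     | Calculus      
Quinn   | Linear Algebra
Olivia  | Linear Algebra
Julia   | Calculus      
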